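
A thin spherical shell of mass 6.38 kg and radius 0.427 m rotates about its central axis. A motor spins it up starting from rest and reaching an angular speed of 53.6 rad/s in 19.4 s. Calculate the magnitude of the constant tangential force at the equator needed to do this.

F ≈ 5.02 N

I = (2/3)MR² = (2/3)(6.38)(0.427)² = 0.7755 kg·m².
α = Δω/Δt = (53.6 − 0)/19.4 = 2.763 rad/s².
The required torque is τ = Iα = (0.7755)(2.763) = 2.143 N·m.
A tangential force at the equator gives τ = FR, so F = τ/R = 2.143/0.427 = 5.018 N.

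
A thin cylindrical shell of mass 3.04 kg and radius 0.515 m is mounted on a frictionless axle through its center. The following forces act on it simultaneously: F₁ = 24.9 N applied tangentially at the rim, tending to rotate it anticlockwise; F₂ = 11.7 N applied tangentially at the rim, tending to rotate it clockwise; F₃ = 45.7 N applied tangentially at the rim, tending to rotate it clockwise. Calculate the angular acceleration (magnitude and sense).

α ≈ 20.8 rad/s², clockwise

I = MR² = (3.04)(0.515)² = 0.8063 kg·m².
Taking anticlockwise as positive: τ₁ = +(24.9)(0.515) = +12.82 N·m; τ₂ = −(11.7)(0.515) = −6.026 N·m; τ₃ = −(45.7)(0.515) = −23.54 N·m.
Net torque τ = -16.74 N·m.
α = τ/I = -16.74/0.8063 = -20.76 rad/s².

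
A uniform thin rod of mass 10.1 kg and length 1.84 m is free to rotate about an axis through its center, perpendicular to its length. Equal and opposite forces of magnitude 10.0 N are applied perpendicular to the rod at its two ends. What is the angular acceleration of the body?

α ≈ 6.46 rad/s²

I = (1/12)ML² = (1/12)(10.1)(1.84)² = 2.850 kg·m².
The couple gives τ = F·(L/2) + F·(L/2) = F L = (10.0)(1.84) = 18.40 N·m.
From τ = Iα: α = 18.40/2.850 = 6.457 rad/s².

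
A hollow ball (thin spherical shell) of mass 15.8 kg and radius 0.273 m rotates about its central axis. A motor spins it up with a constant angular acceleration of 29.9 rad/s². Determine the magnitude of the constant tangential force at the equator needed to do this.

I = (2/3)MR² = (2/3)(15.8)(0.273)² = 0.7850 kg·m².
The required torque is τ = Iα = (0.7850)(29.90) = 23.47 N·m.
A tangential force at the equator gives τ = FR, so F = τ/R = 23.47/0.273 = 85.98 N.

F ≈ 86.0 N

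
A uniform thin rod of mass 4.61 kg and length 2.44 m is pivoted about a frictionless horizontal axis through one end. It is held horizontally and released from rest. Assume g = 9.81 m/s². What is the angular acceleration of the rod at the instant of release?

About the pivot, I = (1/3)ML² = (1/3)(4.61)(2.44)² = 9.149 kg·m².
The weight acts at the center, a distance L/2 = 1.220 m from the pivot; τ = Mg(L/2) = 55.17 N·m.
α = τ/I = 55.17/9.149 = 6.031 rad/s².
(Equivalently α = (3g/(2L)) = 6.031 rad/s².)

α ≈ 6.03 rad/s²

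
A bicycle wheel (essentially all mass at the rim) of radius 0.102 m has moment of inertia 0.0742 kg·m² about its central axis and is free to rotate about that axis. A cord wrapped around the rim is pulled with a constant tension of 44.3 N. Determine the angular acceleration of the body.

α ≈ 60.9 rad/s²

τ = F R = (44.3)(0.102) = 4.519 N·m.
Newton's second law for rotation, τ = Iα, gives α = τ/I = 4.519/0.07420 = 60.90 rad/s².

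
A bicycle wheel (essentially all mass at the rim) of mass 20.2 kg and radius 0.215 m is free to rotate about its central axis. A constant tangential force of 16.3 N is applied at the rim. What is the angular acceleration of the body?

α ≈ 3.75 rad/s²

I = MR² = (20.2)(0.215)² = 0.9337 kg·m².
τ = F R = (16.3)(0.215) = 3.505 N·m.
From τ = Iα: α = 3.505/0.9337 = 3.753 rad/s².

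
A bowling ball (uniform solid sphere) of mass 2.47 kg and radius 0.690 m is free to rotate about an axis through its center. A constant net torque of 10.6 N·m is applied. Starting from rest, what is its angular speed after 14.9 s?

ω ≈ 336 rad/s

I = (2/5)MR² = (2/5)(2.47)(0.690)² = 0.4704 kg·m².
α = τ/I = 10.6/0.4704 = 22.53 rad/s².
ω = ω₀ + αt = 0 + (22.53)(14.9) = 335.8 rad/s.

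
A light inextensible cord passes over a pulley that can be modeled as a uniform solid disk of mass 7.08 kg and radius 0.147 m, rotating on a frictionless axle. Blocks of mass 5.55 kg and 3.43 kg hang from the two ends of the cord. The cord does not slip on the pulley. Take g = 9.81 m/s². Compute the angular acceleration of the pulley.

α ≈ 11.3 rad/s²

I = ½MR² = (1/2)(7.08)(0.147)² = 0.07650 kg·m².
Heavier block: m₁g − T₁ = m₁a. Lighter block: T₂ − m₂g = m₂a.
Pulley: (T₁ − T₂)R = Iα = I(a/R), so T₁ − T₂ = (I/R²)a = (1/2)M_p a = 3.540·a.
Adding the three: (m₁ − m₂)g = (m₁ + m₂ + 3.540)a, so a = (5.55 − 3.43)(9.81)/(5.55 + 3.43 + 3.540) = 1.661 m/s².
α = a/R = 1.661/0.147 = 11.30 rad/s².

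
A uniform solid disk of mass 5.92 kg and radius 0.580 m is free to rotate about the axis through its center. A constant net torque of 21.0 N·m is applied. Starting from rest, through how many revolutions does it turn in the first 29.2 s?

I = ½MR² = (1/2)(5.92)(0.580)² = 0.9957 kg·m².
α = τ/I = 21.0/0.9957 = 21.09 rad/s².
θ = ½αt² = ½(21.09)(29.2)² = 8991 rad.
Revolutions = θ/(2π) = 1431.

≈ 1430 revolutions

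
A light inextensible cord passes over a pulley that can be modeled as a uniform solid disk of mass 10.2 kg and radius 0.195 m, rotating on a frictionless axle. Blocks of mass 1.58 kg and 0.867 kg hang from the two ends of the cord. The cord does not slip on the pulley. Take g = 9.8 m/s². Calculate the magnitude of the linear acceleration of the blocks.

I = ½MR² = (1/2)(10.2)(0.195)² = 0.1939 kg·m².
Heavier block: m₁g − T₁ = m₁a. Lighter block: T₂ − m₂g = m₂a.
Pulley: (T₁ − T₂)R = Iα = I(a/R), so T₁ − T₂ = (I/R²)a = (1/2)M_p a = 5.100·a.
Adding the three: (m₁ − m₂)g = (m₁ + m₂ + 5.100)a, so a = (1.58 − 0.867)(9.8)/(1.58 + 0.867 + 5.100) = 0.9259 m/s².

a ≈ 0.926 m/s²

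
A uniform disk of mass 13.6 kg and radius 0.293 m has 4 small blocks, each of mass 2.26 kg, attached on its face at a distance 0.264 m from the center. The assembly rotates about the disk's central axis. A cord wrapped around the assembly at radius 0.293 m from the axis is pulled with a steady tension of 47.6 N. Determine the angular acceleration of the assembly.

α ≈ 11.5 rad/s²

I_disk = ½MR² = ½(13.6)(0.293)² = 0.5838 kg·m².
I_blocks = 4·m·r² = 4(2.26)(0.264)² = 0.6301 kg·m².
Total I = 1.214 kg·m².
τ = F r = (47.6)(0.293) = 13.95 N·m.
α = τ/I = 13.95/1.214 = 11.49 rad/s².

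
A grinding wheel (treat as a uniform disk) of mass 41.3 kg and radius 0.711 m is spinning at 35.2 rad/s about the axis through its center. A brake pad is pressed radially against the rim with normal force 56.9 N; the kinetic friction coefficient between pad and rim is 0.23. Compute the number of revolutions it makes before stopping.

≈ 111 revolutions

I = ½MR² = (1/2)(41.3)(0.711)² = 10.44 kg·m².
Friction force f = μN = (0.23)(56.9) = 13.09 N at the rim; torque magnitude τ = fR = 9.305 N·m, opposing ω.
|α| = τ/I = 9.305/10.44 = 0.8914 rad/s² (deceleration).
ω² = ω₀² − 2|α|θ with ω = 0 ⇒ θ = ω₀²/(2|α|) = 695.0 rad = 110.6 rev.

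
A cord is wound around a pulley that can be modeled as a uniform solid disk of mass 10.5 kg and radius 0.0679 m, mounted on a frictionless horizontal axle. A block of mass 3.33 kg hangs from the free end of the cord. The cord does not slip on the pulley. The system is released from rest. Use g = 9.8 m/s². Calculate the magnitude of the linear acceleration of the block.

a ≈ 3.80 m/s²

I = ½MR² = (1/2)(10.5)(0.0679)² = 0.02420 kg·m².
Block: mg − T = ma. Pulley: TR = Iα. No-slip: a = αR, so T = (I/R²)a = 5.250·a.
Then mg = (m + 5.250)a, so a = (3.33)(9.8)/(3.33 + 5.250) = 3.803 m/s².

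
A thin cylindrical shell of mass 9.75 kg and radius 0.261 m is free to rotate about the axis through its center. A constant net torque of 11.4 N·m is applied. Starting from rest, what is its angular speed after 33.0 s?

I = MR² = (9.75)(0.261)² = 0.6642 kg·m².
α = τ/I = 11.4/0.6642 = 17.16 rad/s².
ω = ω₀ + αt = 0 + (17.16)(33.0) = 566.4 rad/s.

ω ≈ 566 rad/s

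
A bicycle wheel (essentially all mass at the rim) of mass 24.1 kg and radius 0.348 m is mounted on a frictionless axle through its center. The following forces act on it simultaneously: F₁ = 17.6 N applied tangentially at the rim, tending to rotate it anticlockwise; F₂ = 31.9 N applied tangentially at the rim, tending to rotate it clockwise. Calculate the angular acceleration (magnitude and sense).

I = MR² = (24.1)(0.348)² = 2.919 kg·m².
Taking anticlockwise as positive: τ₁ = +(17.6)(0.348) = +6.125 N·m; τ₂ = −(31.9)(0.348) = −11.10 N·m.
Net torque τ = -4.976 N·m.
α = τ/I = -4.976/2.919 = -1.705 rad/s².

α ≈ 1.71 rad/s², clockwise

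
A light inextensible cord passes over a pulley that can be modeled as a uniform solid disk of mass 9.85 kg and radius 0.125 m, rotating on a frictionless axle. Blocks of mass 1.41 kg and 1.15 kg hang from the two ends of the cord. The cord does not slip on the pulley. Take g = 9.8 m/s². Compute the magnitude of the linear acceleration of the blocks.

I = ½MR² = (1/2)(9.85)(0.125)² = 0.07695 kg·m².
Heavier block: m₁g − T₁ = m₁a. Lighter block: T₂ − m₂g = m₂a.
Pulley: (T₁ − T₂)R = Iα = I(a/R), so T₁ − T₂ = (I/R²)a = (1/2)M_p a = 4.925·a.
Adding the three: (m₁ − m₂)g = (m₁ + m₂ + 4.925)a, so a = (1.41 − 1.15)(9.8)/(1.41 + 1.15 + 4.925) = 0.3404 m/s².

a ≈ 0.340 m/s²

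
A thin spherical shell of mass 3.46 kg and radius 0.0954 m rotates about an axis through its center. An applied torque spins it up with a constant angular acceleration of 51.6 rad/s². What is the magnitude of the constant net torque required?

I = (2/3)MR² = (2/3)(3.46)(0.0954)² = 0.02099 kg·m².
τ = Iα = (0.02099)(51.60) = 1.083 N·m.

τ ≈ 1.08 N·m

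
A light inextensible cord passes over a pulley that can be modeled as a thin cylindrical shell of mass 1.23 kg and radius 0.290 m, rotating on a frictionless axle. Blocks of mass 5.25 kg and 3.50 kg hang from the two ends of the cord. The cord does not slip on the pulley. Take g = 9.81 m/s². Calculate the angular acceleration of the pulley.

I = MR² = (1.23)(0.290)² = 0.1034 kg·m².
Heavier block: m₁g − T₁ = m₁a. Lighter block: T₂ − m₂g = m₂a.
Pulley: (T₁ − T₂)R = Iα = I(a/R), so T₁ − T₂ = (I/R²)a = 1·M_p a = 1.230·a.
Adding the three: (m₁ − m₂)g = (m₁ + m₂ + 1.230)a, so a = (5.25 − 3.50)(9.81)/(5.25 + 3.50 + 1.230) = 1.720 m/s².
α = a/R = 1.720/0.290 = 5.932 rad/s².

α ≈ 5.93 rad/s²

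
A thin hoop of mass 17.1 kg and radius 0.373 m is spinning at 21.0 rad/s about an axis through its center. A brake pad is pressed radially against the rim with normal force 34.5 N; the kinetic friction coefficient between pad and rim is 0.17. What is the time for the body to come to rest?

t ≈ 22.8 s

I = MR² = (17.1)(0.373)² = 2.379 kg·m².
Friction force f = μN = (0.17)(34.5) = 5.865 N at the rim; torque magnitude τ = fR = 2.188 N·m, opposing ω.
|α| = τ/I = 2.188/2.379 = 0.9195 rad/s² (deceleration).
0 = ω₀ − |α|t ⇒ t = ω₀/|α| = 21.0/0.9195 = 22.84 s.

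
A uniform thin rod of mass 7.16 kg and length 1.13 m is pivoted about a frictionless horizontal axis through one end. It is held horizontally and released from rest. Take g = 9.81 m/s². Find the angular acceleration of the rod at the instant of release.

α ≈ 13.0 rad/s²

About the pivot, I = (1/3)ML² = (1/3)(7.16)(1.13)² = 3.048 kg·m².
The weight acts at the center, a distance L/2 = 0.5650 m from the pivot; τ = Mg(L/2) = 39.69 N·m.
α = τ/I = 39.69/3.048 = 13.02 rad/s².
(Equivalently α = (3g/(2L)) = 13.02 rad/s².)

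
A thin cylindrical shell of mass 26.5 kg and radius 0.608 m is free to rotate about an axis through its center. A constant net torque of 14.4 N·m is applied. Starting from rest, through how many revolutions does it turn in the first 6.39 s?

I = MR² = (26.5)(0.608)² = 9.796 kg·m².
α = τ/I = 14.4/9.796 = 1.470 rad/s².
θ = ½αt² = ½(1.470)(6.39)² = 30.01 rad.
Revolutions = θ/(2π) = 4.776.

≈ 4.78 revolutions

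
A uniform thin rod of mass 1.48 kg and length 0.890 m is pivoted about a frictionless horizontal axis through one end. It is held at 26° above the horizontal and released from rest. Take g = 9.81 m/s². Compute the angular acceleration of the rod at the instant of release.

About the pivot, I = (1/3)ML² = (1/3)(1.48)(0.890)² = 0.3908 kg·m².
The weight acts at the center, a distance L/2 = 0.4450 m from the pivot; τ = Mg(L/2) cos 26° = 5.807 N·m.
α = τ/I = 5.807/0.3908 = 14.86 rad/s².

α ≈ 14.9 rad/s²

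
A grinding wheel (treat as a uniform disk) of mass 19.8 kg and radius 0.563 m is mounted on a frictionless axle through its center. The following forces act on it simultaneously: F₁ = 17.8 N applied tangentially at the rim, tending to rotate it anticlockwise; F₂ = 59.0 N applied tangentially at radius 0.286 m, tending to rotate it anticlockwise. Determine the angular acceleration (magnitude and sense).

I = ½MR² = (1/2)(19.8)(0.563)² = 3.138 kg·m².
Taking anticlockwise as positive: τ₁ = +(17.8)(0.563) = +10.02 N·m; τ₂ = +(59.0)(0.286) = +16.87 N·m.
Net torque τ = 26.90 N·m.
α = τ/I = 26.90/3.138 = 8.571 rad/s².

α ≈ 8.57 rad/s², anticlockwise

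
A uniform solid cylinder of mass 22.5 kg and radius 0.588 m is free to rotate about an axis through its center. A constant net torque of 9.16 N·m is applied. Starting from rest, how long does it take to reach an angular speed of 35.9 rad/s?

I = ½MR² = (1/2)(22.5)(0.588)² = 3.890 kg·m².
α = τ/I = 9.16/3.890 = 2.355 rad/s².
ω = αt ⇒ t = ω/α = 35.9/2.355 = 15.24 s.

t ≈ 15.2 s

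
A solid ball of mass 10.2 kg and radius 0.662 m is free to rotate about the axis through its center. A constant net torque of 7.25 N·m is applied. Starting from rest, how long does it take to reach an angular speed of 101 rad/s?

I = (2/5)MR² = (2/5)(10.2)(0.662)² = 1.788 kg·m².
α = τ/I = 7.25/1.788 = 4.055 rad/s².
ω = αt ⇒ t = ω/α = 101/4.055 = 24.91 s.

t ≈ 24.9 s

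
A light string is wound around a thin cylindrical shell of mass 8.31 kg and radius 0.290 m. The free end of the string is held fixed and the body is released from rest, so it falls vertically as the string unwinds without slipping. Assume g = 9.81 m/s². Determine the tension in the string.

T ≈ 40.8 N

Translation: Mg − T = Ma. Rotation about the center: TR = Iα with I = MR².
With a = αR: T = (I/R²)a = M a, so Mg = (1 + 1.000)Ma.
a = g/(1 + 1.000) = 9.81/2.000 = 4.905 m/s².
T = 1.000·M·a = (1.000)(8.31)(4.905) = 40.76 N.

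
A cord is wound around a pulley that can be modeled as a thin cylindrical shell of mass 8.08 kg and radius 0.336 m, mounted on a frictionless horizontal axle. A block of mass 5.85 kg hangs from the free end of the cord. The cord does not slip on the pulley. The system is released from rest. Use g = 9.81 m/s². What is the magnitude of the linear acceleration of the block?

a ≈ 4.12 m/s²

I = MR² = (8.08)(0.336)² = 0.9122 kg·m².
Block: mg − T = ma. Pulley: TR = Iα. No-slip: a = αR, so T = (I/R²)a = 8.080·a.
Then mg = (m + 8.080)a, so a = (5.85)(9.81)/(5.85 + 8.080) = 4.120 m/s².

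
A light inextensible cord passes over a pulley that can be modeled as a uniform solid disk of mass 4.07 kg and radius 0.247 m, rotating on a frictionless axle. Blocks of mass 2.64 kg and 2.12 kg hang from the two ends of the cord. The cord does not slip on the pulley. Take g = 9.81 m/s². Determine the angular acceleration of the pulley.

I = ½MR² = (1/2)(4.07)(0.247)² = 0.1242 kg·m².
Heavier block: m₁g − T₁ = m₁a. Lighter block: T₂ − m₂g = m₂a.
Pulley: (T₁ − T₂)R = Iα = I(a/R), so T₁ − T₂ = (I/R²)a = (1/2)M_p a = 2.035·a.
Adding the three: (m₁ − m₂)g = (m₁ + m₂ + 2.035)a, so a = (2.64 − 2.12)(9.81)/(2.64 + 2.12 + 2.035) = 0.7507 m/s².
α = a/R = 0.7507/0.247 = 3.039 rad/s².

α ≈ 3.04 rad/s²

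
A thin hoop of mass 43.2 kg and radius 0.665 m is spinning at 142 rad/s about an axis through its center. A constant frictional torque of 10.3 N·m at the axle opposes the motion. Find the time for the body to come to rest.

t ≈ 263 s

I = MR² = (43.2)(0.665)² = 19.10 kg·m².
The net torque has magnitude 10.3 N·m, opposing ω.
|α| = τ/I = 10.30/19.10 = 0.5392 rad/s² (deceleration).
0 = ω₀ − |α|t ⇒ t = ω₀/|α| = 142/0.5392 = 263.4 s.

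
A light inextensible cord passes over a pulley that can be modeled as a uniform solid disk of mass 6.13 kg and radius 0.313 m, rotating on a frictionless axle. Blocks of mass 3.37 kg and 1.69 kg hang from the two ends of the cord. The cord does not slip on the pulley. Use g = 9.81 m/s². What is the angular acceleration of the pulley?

I = ½MR² = (1/2)(6.13)(0.313)² = 0.3003 kg·m².
Heavier block: m₁g − T₁ = m₁a. Lighter block: T₂ − m₂g = m₂a.
Pulley: (T₁ − T₂)R = Iα = I(a/R), so T₁ − T₂ = (I/R²)a = (1/2)M_p a = 3.065·a.
Adding the three: (m₁ − m₂)g = (m₁ + m₂ + 3.065)a, so a = (3.37 − 1.69)(9.81)/(3.37 + 1.69 + 3.065) = 2.028 m/s².
α = a/R = 2.028/0.313 = 6.481 rad/s².

α ≈ 6.48 rad/s²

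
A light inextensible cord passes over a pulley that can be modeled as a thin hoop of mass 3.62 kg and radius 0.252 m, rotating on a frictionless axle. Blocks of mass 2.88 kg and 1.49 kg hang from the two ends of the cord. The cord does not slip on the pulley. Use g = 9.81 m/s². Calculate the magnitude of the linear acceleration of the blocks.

I = MR² = (3.62)(0.252)² = 0.2299 kg·m².
Heavier block: m₁g − T₁ = m₁a. Lighter block: T₂ − m₂g = m₂a.
Pulley: (T₁ − T₂)R = Iα = I(a/R), so T₁ − T₂ = (I/R²)a = 1·M_p a = 3.620·a.
Adding the three: (m₁ − m₂)g = (m₁ + m₂ + 3.620)a, so a = (2.88 − 1.49)(9.81)/(2.88 + 1.49 + 3.620) = 1.707 m/s².

a ≈ 1.71 m/s²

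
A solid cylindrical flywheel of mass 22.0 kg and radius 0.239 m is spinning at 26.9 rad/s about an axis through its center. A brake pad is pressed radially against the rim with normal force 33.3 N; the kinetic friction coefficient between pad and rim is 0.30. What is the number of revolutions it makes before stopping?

≈ 15.2 revolutions

I = ½MR² = (1/2)(22.0)(0.239)² = 0.6283 kg·m².
Friction force f = μN = (0.30)(33.3) = 9.990 N at the rim; torque magnitude τ = fR = 2.388 N·m, opposing ω.
|α| = τ/I = 2.388/0.6283 = 3.800 rad/s² (deceleration).
ω² = ω₀² − 2|α|θ with ω = 0 ⇒ θ = ω₀²/(2|α|) = 95.21 rad = 15.15 rev.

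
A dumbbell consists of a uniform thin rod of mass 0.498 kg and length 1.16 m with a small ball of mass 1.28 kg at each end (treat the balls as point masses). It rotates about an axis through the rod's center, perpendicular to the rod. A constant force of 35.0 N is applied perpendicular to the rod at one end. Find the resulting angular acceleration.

I_rod = (1/12)ML² = (1/12)(0.498)(1.16)² = 0.05584 kg·m².
I_balls = 2·m·(L/2)² = 2(1.28)(0.5800)² = 0.8612 kg·m².
Total I = 0.9170 kg·m².
τ = F·(L/2) = (35.0)(0.580) = 20.30 N·m.
α = τ/I = 20.30/0.9170 = 22.14 rad/s².

α ≈ 22.1 rad/s²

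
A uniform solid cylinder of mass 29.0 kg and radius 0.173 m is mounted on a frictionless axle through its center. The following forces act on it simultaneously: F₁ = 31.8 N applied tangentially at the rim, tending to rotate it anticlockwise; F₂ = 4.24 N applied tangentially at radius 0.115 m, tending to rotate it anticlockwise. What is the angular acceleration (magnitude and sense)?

I = ½MR² = (1/2)(29.0)(0.173)² = 0.4340 kg·m².
Taking anticlockwise as positive: τ₁ = +(31.8)(0.173) = +5.501 N·m; τ₂ = +(4.24)(0.115) = +0.4876 N·m.
Net torque τ = 5.989 N·m.
α = τ/I = 5.989/0.4340 = 13.80 rad/s².

α ≈ 13.8 rad/s², anticlockwise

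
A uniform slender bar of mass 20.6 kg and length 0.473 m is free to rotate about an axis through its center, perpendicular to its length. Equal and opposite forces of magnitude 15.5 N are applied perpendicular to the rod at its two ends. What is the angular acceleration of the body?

I = (1/12)ML² = (1/12)(20.6)(0.473)² = 0.3841 kg·m².
The couple gives τ = F·(L/2) + F·(L/2) = F L = (15.5)(0.473) = 7.331 N·m.
From τ = Iα: α = 7.331/0.3841 = 19.09 rad/s².

α ≈ 19.1 rad/s²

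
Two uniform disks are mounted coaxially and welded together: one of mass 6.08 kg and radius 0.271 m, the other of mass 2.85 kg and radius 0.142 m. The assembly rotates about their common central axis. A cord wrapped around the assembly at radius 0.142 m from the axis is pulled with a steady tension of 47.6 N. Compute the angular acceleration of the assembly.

I = ½M₁R₁² + ½M₂R₂² = ½(6.08)(0.271)² + ½(2.85)(0.142)² = 0.2520 kg·m².
τ = F r = (47.6)(0.142) = 6.759 N·m.
α = τ/I = 6.759/0.2520 = 26.82 rad/s².

α ≈ 26.8 rad/s²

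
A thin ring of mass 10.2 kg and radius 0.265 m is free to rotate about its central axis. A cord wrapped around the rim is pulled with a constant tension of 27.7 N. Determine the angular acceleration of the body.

I = MR² = (10.2)(0.265)² = 0.7163 kg·m².
τ = F R = (27.7)(0.265) = 7.341 N·m.
Newton's second law for rotation, τ = Iα, gives α = τ/I = 7.341/0.7163 = 10.25 rad/s².

α ≈ 10.2 rad/s²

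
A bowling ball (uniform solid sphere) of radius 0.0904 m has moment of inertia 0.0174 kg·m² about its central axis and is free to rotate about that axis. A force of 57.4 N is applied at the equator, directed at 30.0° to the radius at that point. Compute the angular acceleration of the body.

Only the tangential component produces torque: τ = F R sinθ = (57.4)(0.0904) sin 30.0° = 2.594 N·m.
From τ = Iα: α = 2.594/0.01740 = 149.1 rad/s².

α ≈ 149 rad/s²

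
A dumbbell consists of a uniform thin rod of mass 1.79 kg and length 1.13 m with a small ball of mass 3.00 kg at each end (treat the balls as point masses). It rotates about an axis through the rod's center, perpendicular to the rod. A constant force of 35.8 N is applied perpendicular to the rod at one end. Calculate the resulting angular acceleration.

α ≈ 9.61 rad/s²

I_rod = (1/12)ML² = (1/12)(1.79)(1.13)² = 0.1905 kg·m².
I_balls = 2·m·(L/2)² = 2(3.00)(0.5650)² = 1.915 kg·m².
Total I = 2.106 kg·m².
τ = F·(L/2) = (35.8)(0.565) = 20.23 N·m.
α = τ/I = 20.23/2.106 = 9.605 rad/s².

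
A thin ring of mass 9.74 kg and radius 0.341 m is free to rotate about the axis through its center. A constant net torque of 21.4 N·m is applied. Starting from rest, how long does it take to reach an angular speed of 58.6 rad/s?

t ≈ 3.10 s

I = MR² = (9.74)(0.341)² = 1.133 kg·m².
α = τ/I = 21.4/1.133 = 18.89 rad/s².
ω = αt ⇒ t = ω/α = 58.6/18.89 = 3.101 s.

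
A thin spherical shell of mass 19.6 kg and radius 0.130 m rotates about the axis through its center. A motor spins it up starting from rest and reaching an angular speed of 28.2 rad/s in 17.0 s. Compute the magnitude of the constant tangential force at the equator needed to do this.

F ≈ 2.82 N

I = (2/3)MR² = (2/3)(19.6)(0.130)² = 0.2208 kg·m².
α = Δω/Δt = (28.2 − 0)/17.0 = 1.659 rad/s².
The required torque is τ = Iα = (0.2208)(1.659) = 0.3663 N·m.
A tangential force at the equator gives τ = FR, so F = τ/R = 0.3663/0.130 = 2.818 N.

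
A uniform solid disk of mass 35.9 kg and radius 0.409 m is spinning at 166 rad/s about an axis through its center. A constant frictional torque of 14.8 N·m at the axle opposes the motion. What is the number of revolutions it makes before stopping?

I = ½MR² = (1/2)(35.9)(0.409)² = 3.003 kg·m².
The net torque has magnitude 14.8 N·m, opposing ω.
|α| = τ/I = 14.80/3.003 = 4.929 rad/s² (deceleration).
ω² = ω₀² − 2|α|θ with ω = 0 ⇒ θ = ω₀²/(2|α|) = 2795 rad = 444.9 rev.

≈ 445 revolutions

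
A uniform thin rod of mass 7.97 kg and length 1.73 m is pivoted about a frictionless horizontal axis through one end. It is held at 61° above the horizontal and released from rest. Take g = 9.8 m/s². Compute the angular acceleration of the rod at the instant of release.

About the pivot, I = (1/3)ML² = (1/3)(7.97)(1.73)² = 7.951 kg·m².
The weight acts at the center, a distance L/2 = 0.8650 m from the pivot; τ = Mg(L/2) cos 61° = 32.75 N·m.
α = τ/I = 32.75/7.951 = 4.119 rad/s².

α ≈ 4.12 rad/s²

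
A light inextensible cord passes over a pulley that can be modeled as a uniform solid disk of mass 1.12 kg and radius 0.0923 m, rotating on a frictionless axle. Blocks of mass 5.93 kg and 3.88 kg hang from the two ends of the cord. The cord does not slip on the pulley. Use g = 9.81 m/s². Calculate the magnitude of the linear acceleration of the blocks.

a ≈ 1.94 m/s²

I = ½MR² = (1/2)(1.12)(0.0923)² = 0.004771 kg·m².
Heavier block: m₁g − T₁ = m₁a. Lighter block: T₂ − m₂g = m₂a.
Pulley: (T₁ − T₂)R = Iα = I(a/R), so T₁ − T₂ = (I/R²)a = (1/2)M_p a = 0.5600·a.
Adding the three: (m₁ − m₂)g = (m₁ + m₂ + 0.5600)a, so a = (5.93 − 3.88)(9.81)/(5.93 + 3.88 + 0.5600) = 1.939 m/s².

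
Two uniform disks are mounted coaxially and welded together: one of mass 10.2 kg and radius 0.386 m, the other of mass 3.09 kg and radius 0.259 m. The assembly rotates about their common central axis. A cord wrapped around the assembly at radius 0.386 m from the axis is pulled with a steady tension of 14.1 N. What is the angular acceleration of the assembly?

α ≈ 6.30 rad/s²

I = ½M₁R₁² + ½M₂R₂² = ½(10.2)(0.386)² + ½(3.09)(0.259)² = 0.8635 kg·m².
τ = F r = (14.1)(0.386) = 5.443 N·m.
α = τ/I = 5.443/0.8635 = 6.303 rad/s².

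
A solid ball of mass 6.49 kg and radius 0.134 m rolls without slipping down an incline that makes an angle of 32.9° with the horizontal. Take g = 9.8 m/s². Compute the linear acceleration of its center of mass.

Translation along the incline: Mg sinθ − f = Ma.
Rotation about the center: fR = Iα with I = (2/5)MR². No-slip gives a = αR, so f = (I/R²)a = (2/5)M a.
Substituting: Mg sinθ = (1 + 0.4000)Ma, so a = g sinθ/(1 + 0.4000) = (9.8) sin 32.9° / 1.400 = 3.802 m/s².

a ≈ 3.80 m/s²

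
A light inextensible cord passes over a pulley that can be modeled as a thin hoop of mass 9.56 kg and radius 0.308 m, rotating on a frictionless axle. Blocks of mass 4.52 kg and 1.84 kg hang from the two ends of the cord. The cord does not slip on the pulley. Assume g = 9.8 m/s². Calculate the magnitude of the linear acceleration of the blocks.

I = MR² = (9.56)(0.308)² = 0.9069 kg·m².
Heavier block: m₁g − T₁ = m₁a. Lighter block: T₂ − m₂g = m₂a.
Pulley: (T₁ − T₂)R = Iα = I(a/R), so T₁ − T₂ = (I/R²)a = 1·M_p a = 9.560·a.
Adding the three: (m₁ − m₂)g = (m₁ + m₂ + 9.560)a, so a = (4.52 − 1.84)(9.8)/(4.52 + 1.84 + 9.560) = 1.650 m/s².

a ≈ 1.65 m/s²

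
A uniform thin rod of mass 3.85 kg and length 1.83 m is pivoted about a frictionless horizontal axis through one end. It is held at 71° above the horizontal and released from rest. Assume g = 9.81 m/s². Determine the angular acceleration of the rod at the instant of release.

About the pivot, I = (1/3)ML² = (1/3)(3.85)(1.83)² = 4.298 kg·m².
The weight acts at the center, a distance L/2 = 0.9150 m from the pivot; τ = Mg(L/2) cos 71° = 11.25 N·m.
α = τ/I = 11.25/4.298 = 2.618 rad/s².

α ≈ 2.62 rad/s²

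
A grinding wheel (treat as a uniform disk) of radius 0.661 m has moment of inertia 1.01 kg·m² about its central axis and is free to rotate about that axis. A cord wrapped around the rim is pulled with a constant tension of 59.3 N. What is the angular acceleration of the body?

α ≈ 38.8 rad/s²

τ = F R = (59.3)(0.661) = 39.20 N·m.
Newton's second law for rotation, τ = Iα, gives α = τ/I = 39.20/1.010 = 38.81 rad/s².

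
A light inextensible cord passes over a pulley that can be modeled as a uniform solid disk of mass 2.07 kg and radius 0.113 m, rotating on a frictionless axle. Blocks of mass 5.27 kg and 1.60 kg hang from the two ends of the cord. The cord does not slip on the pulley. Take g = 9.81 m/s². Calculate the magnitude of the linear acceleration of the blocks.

I = ½MR² = (1/2)(2.07)(0.113)² = 0.01322 kg·m².
Heavier block: m₁g − T₁ = m₁a. Lighter block: T₂ − m₂g = m₂a.
Pulley: (T₁ − T₂)R = Iα = I(a/R), so T₁ − T₂ = (I/R²)a = (1/2)M_p a = 1.035·a.
Adding the three: (m₁ − m₂)g = (m₁ + m₂ + 1.035)a, so a = (5.27 − 1.60)(9.81)/(5.27 + 1.60 + 1.035) = 4.554 m/s².

a ≈ 4.55 m/s²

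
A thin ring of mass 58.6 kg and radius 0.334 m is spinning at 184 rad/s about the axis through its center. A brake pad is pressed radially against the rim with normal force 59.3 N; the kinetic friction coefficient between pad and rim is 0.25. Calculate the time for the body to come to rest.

I = MR² = (58.6)(0.334)² = 6.537 kg·m².
Friction force f = μN = (0.25)(59.3) = 14.82 N at the rim; torque magnitude τ = fR = 4.952 N·m, opposing ω.
|α| = τ/I = 4.952/6.537 = 0.7574 rad/s² (deceleration).
0 = ω₀ − |α|t ⇒ t = ω₀/|α| = 184/0.7574 = 242.9 s.

t ≈ 243 s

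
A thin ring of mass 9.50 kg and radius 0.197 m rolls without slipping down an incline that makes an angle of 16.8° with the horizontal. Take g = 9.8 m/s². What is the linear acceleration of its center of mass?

a ≈ 1.42 m/s²

Translation along the incline: Mg sinθ − f = Ma.
Rotation about the center: fR = Iα with I = MR². No-slip gives a = αR, so f = (I/R²)a = M a.
Substituting: Mg sinθ = (1 + 1.000)Ma, so a = g sinθ/(1 + 1.000) = (9.8) sin 16.8° / 2.000 = 1.416 m/s².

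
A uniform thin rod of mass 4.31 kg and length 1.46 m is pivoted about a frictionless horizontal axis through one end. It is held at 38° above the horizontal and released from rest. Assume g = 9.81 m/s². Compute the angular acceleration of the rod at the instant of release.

α ≈ 7.94 rad/s²

About the pivot, I = (1/3)ML² = (1/3)(4.31)(1.46)² = 3.062 kg·m².
The weight acts at the center, a distance L/2 = 0.7300 m from the pivot; τ = Mg(L/2) cos 38° = 24.32 N·m.
α = τ/I = 24.32/3.062 = 7.942 rad/s².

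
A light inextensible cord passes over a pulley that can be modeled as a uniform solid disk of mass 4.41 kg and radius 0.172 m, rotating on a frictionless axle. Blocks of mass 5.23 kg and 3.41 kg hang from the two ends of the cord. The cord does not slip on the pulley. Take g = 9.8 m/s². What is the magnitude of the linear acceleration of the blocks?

a ≈ 1.64 m/s²

I = ½MR² = (1/2)(4.41)(0.172)² = 0.06523 kg·m².
Heavier block: m₁g − T₁ = m₁a. Lighter block: T₂ − m₂g = m₂a.
Pulley: (T₁ − T₂)R = Iα = I(a/R), so T₁ − T₂ = (I/R²)a = (1/2)M_p a = 2.205·a.
Adding the three: (m₁ − m₂)g = (m₁ + m₂ + 2.205)a, so a = (5.23 − 3.41)(9.8)/(5.23 + 3.41 + 2.205) = 1.645 m/s².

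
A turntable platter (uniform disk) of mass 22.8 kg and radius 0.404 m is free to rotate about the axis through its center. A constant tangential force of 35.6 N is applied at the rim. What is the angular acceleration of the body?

I = ½MR² = (1/2)(22.8)(0.404)² = 1.861 kg·m².
τ = F R = (35.6)(0.404) = 14.38 N·m.
Newton's second law for rotation, τ = Iα, gives α = τ/I = 14.38/1.861 = 7.730 rad/s².

α ≈ 7.73 rad/s²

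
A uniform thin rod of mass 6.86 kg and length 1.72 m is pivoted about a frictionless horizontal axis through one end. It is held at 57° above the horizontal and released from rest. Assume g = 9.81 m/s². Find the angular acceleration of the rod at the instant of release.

About the pivot, I = (1/3)ML² = (1/3)(6.86)(1.72)² = 6.765 kg·m².
The weight acts at the center, a distance L/2 = 0.8600 m from the pivot; τ = Mg(L/2) cos 57° = 31.52 N·m.
α = τ/I = 31.52/6.765 = 4.660 rad/s².

α ≈ 4.66 rad/s²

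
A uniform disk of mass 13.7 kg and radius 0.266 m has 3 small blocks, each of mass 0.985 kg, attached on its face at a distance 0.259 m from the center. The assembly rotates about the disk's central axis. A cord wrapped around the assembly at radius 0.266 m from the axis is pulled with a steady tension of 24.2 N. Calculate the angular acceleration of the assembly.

I_disk = ½MR² = ½(13.7)(0.266)² = 0.4847 kg·m².
I_blocks = 3·m·r² = 3(0.985)(0.259)² = 0.1982 kg·m².
Total I = 0.6829 kg·m².
τ = F r = (24.2)(0.266) = 6.437 N·m.
α = τ/I = 6.437/0.6829 = 9.426 rad/s².

α ≈ 9.43 rad/s²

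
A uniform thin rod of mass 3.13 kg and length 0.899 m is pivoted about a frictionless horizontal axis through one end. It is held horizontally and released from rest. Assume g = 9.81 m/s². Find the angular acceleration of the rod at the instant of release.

α ≈ 16.4 rad/s²

About the pivot, I = (1/3)ML² = (1/3)(3.13)(0.899)² = 0.8432 kg·m².
The weight acts at the center, a distance L/2 = 0.4495 m from the pivot; τ = Mg(L/2) = 13.80 N·m.
α = τ/I = 13.80/0.8432 = 16.37 rad/s².
(Equivalently α = (3g/(2L)) = 16.37 rad/s².)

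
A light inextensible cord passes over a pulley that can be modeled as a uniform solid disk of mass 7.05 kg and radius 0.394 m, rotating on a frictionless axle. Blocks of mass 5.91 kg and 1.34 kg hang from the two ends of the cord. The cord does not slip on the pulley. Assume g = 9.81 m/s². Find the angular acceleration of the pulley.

α ≈ 10.6 rad/s²

I = ½MR² = (1/2)(7.05)(0.394)² = 0.5472 kg·m².
Heavier block: m₁g − T₁ = m₁a. Lighter block: T₂ − m₂g = m₂a.
Pulley: (T₁ − T₂)R = Iα = I(a/R), so T₁ − T₂ = (I/R²)a = (1/2)M_p a = 3.525·a.
Adding the three: (m₁ − m₂)g = (m₁ + m₂ + 3.525)a, so a = (5.91 − 1.34)(9.81)/(5.91 + 1.34 + 3.525) = 4.161 m/s².
α = a/R = 4.161/0.394 = 10.56 rad/s².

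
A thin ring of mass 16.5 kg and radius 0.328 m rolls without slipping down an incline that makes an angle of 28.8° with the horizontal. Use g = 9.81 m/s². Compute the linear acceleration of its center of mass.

Translation along the incline: Mg sinθ − f = Ma.
Rotation about the center: fR = Iα with I = MR². No-slip gives a = αR, so f = (I/R²)a = M a.
Substituting: Mg sinθ = (1 + 1.000)Ma, so a = g sinθ/(1 + 1.000) = (9.81) sin 28.8° / 2.000 = 2.363 m/s².

a ≈ 2.36 m/s²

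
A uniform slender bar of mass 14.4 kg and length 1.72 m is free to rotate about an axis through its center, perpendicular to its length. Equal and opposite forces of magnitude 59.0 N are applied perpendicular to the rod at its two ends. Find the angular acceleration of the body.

α ≈ 28.6 rad/s²

I = (1/12)ML² = (1/12)(14.4)(1.72)² = 3.550 kg·m².
The couple gives τ = F·(L/2) + F·(L/2) = F L = (59.0)(1.72) = 101.5 N·m.
From τ = Iα: α = 101.5/3.550 = 28.59 rad/s².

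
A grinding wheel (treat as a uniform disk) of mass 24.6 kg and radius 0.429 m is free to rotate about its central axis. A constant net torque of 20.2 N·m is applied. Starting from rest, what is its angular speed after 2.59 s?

I = ½MR² = (1/2)(24.6)(0.429)² = 2.264 kg·m².
α = τ/I = 20.2/2.264 = 8.923 rad/s².
ω = ω₀ + αt = 0 + (8.923)(2.59) = 23.11 rad/s.

ω ≈ 23.1 rad/s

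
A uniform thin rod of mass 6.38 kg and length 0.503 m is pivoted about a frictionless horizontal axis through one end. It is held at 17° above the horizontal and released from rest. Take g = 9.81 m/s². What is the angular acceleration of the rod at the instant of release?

About the pivot, I = (1/3)ML² = (1/3)(6.38)(0.503)² = 0.5381 kg·m².
The weight acts at the center, a distance L/2 = 0.2515 m from the pivot; τ = Mg(L/2) cos 17° = 15.05 N·m.
α = τ/I = 15.05/0.5381 = 27.98 rad/s².

α ≈ 28.0 rad/s²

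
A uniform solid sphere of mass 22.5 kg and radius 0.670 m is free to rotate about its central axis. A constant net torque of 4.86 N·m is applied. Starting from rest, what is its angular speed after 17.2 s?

ω ≈ 20.7 rad/s

I = (2/5)MR² = (2/5)(22.5)(0.670)² = 4.040 kg·m².
α = τ/I = 4.86/4.040 = 1.203 rad/s².
ω = ω₀ + αt = 0 + (1.203)(17.2) = 20.69 rad/s.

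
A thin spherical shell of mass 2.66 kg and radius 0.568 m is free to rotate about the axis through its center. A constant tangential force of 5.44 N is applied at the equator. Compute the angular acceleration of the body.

I = (2/3)MR² = (2/3)(2.66)(0.568)² = 0.5721 kg·m².
τ = F R = (5.44)(0.568) = 3.090 N·m.
From τ = Iα: α = 3.090/0.5721 = 5.401 rad/s².

α ≈ 5.40 rad/s²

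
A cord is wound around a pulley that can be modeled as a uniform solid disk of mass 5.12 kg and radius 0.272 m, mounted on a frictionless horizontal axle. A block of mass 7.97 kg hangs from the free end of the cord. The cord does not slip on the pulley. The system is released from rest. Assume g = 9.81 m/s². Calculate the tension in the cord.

I = ½MR² = (1/2)(5.12)(0.272)² = 0.1894 kg·m².
Block: mg − T = ma. Pulley: TR = Iα. No-slip: a = αR, so T = (I/R²)a = 2.560·a.
Then mg = (m + 2.560)a, so a = (7.97)(9.81)/(7.97 + 2.560) = 7.425 m/s².
T = 2.560·a = 19.01 N.

T ≈ 19.0 N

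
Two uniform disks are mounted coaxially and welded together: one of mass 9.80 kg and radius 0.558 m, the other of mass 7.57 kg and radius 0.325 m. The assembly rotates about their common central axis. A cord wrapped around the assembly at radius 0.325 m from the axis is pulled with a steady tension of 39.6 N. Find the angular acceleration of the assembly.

I = ½M₁R₁² + ½M₂R₂² = ½(9.80)(0.558)² + ½(7.57)(0.325)² = 1.925 kg·m².
τ = F r = (39.6)(0.325) = 12.87 N·m.
α = τ/I = 12.87/1.925 = 6.684 rad/s².

α ≈ 6.68 rad/s²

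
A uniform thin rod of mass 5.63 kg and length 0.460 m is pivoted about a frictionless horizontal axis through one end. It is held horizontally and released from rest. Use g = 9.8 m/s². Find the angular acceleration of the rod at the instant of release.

α ≈ 32.0 rad/s²

About the pivot, I = (1/3)ML² = (1/3)(5.63)(0.460)² = 0.3971 kg·m².
The weight acts at the center, a distance L/2 = 0.2300 m from the pivot; τ = Mg(L/2) = 12.69 N·m.
α = τ/I = 12.69/0.3971 = 31.96 rad/s².
(Equivalently α = (3g/(2L)) = 31.96 rad/s².)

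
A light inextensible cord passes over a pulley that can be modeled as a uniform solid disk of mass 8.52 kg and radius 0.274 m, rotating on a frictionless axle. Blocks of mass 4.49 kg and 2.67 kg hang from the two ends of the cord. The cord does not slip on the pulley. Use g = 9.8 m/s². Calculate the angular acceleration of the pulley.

α ≈ 5.70 rad/s²

I = ½MR² = (1/2)(8.52)(0.274)² = 0.3198 kg·m².
Heavier block: m₁g − T₁ = m₁a. Lighter block: T₂ − m₂g = m₂a.
Pulley: (T₁ − T₂)R = Iα = I(a/R), so T₁ − T₂ = (I/R²)a = (1/2)M_p a = 4.260·a.
Adding the three: (m₁ − m₂)g = (m₁ + m₂ + 4.260)a, so a = (4.49 − 2.67)(9.8)/(4.49 + 2.67 + 4.260) = 1.562 m/s².
α = a/R = 1.562/0.274 = 5.700 rad/s².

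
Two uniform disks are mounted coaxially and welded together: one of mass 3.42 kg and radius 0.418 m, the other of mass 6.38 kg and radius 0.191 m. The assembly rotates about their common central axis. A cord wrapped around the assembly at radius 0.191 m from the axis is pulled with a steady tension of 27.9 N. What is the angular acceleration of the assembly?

I = ½M₁R₁² + ½M₂R₂² = ½(3.42)(0.418)² + ½(6.38)(0.191)² = 0.4152 kg·m².
τ = F r = (27.9)(0.191) = 5.329 N·m.
α = τ/I = 5.329/0.4152 = 12.84 rad/s².

α ≈ 12.8 rad/s²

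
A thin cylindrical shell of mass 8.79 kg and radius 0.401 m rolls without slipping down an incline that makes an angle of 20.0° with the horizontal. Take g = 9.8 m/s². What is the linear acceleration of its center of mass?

a ≈ 1.68 m/s²

Translation along the incline: Mg sinθ − f = Ma.
Rotation about the center: fR = Iα with I = MR². No-slip gives a = αR, so f = (I/R²)a = M a.
Substituting: Mg sinθ = (1 + 1.000)Ma, so a = g sinθ/(1 + 1.000) = (9.8) sin 20.0° / 2.000 = 1.676 m/s².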